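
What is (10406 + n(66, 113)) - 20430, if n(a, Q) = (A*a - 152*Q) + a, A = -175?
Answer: -38684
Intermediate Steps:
n(a, Q) = -174*a - 152*Q (n(a, Q) = (-175*a - 152*Q) + a = -174*a - 152*Q)
(10406 + n(66, 113)) - 20430 = (10406 + (-174*66 - 152*113)) - 20430 = (10406 + (-11484 - 17176)) - 20430 = (10406 - 28660) - 20430 = -18254 - 20430 = -38684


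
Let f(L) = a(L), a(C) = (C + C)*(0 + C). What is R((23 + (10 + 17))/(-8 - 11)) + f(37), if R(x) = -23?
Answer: 2715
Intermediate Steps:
a(C) = 2*C² (a(C) = (2*C)*C = 2*C²)
f(L) = 2*L²
R((23 + (10 + 17))/(-8 - 11)) + f(37) = -23 + 2*37² = -23 + 2*1369 = -23 + 2738 = 2715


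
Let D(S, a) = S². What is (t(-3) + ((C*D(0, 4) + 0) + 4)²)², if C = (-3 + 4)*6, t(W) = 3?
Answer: 361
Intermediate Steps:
C = 6 (C = 1*6 = 6)
(t(-3) + ((C*D(0, 4) + 0) + 4)²)² = (3 + ((6*0² + 0) + 4)²)² = (3 + ((6*0 + 0) + 4)²)² = (3 + ((0 + 0) + 4)²)² = (3 + (0 + 4)²)² = (3 + 4²)² = (3 + 16)² = 19² = 361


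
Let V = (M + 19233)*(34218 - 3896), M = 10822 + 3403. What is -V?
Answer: -1014513476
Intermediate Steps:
M = 14225
V = 1014513476 (V = (14225 + 19233)*(34218 - 3896) = 33458*30322 = 1014513476)
-V = -1*1014513476 = -1014513476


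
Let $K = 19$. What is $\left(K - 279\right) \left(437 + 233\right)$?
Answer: $-174200$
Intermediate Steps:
$\left(K - 279\right) \left(437 + 233\right) = \left(19 - 279\right) \left(437 + 233\right) = \left(-260\right) 670 = -174200$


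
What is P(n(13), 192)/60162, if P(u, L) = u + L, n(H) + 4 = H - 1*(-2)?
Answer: 203/60162 ≈ 0.0033742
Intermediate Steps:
n(H) = -2 + H (n(H) = -4 + (H - 1*(-2)) = -4 + (H + 2) = -4 + (2 + H) = -2 + H)
P(u, L) = L + u
P(n(13), 192)/60162 = (192 + (-2 + 13))/60162 = (192 + 11)*(1/60162) = 203*(1/60162) = 203/60162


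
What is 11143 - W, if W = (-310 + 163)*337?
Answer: 60682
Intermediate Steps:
W = -49539 (W = -147*337 = -49539)
11143 - W = 11143 - 1*(-49539) = 11143 + 49539 = 60682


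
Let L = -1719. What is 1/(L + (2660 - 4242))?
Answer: -1/3301 ≈ -0.00030294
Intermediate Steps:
1/(L + (2660 - 4242)) = 1/(-1719 + (2660 - 4242)) = 1/(-1719 - 1582) = 1/(-3301) = -1/3301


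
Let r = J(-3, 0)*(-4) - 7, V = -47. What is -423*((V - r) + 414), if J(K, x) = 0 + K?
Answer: -153126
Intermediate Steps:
J(K, x) = K
r = 5 (r = -3*(-4) - 7 = 12 - 7 = 5)
-423*((V - r) + 414) = -423*((-47 - 1*5) + 414) = -423*((-47 - 5) + 414) = -423*(-52 + 414) = -423*362 = -153126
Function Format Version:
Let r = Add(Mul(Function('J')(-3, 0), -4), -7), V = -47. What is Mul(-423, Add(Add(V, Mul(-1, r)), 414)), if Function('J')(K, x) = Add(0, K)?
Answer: -153126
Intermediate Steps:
Function('J')(K, x) = K
r = 5 (r = Add(Mul(-3, -4), -7) = Add(12, -7) = 5)
Mul(-423, Add(Add(V, Mul(-1, r)), 414)) = Mul(-423, Add(Add(-47, Mul(-1, 5)), 414)) = Mul(-423, Add(Add(-47, -5), 414)) = Mul(-423, Add(-52, 414)) = Mul(-423, 362) = -153126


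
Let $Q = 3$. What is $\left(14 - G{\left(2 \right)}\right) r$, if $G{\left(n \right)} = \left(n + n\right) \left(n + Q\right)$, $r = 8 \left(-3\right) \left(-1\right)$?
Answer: $-144$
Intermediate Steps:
$r = 24$ ($r = \left(-24\right) \left(-1\right) = 24$)
$G{\left(n \right)} = 2 n \left(3 + n\right)$ ($G{\left(n \right)} = \left(n + n\right) \left(n + 3\right) = 2 n \left(3 + n\right)$)
$\left(14 - G{\left(2 \right)}\right) r = \left(14 - 2 \cdot 2 \left(3 + 2\right)\right) 24 = \left(14 - 2 \cdot 2 \cdot 5\right) 24 = \left(14 - 20\right) 24 = \left(-6\right) 24 = -144$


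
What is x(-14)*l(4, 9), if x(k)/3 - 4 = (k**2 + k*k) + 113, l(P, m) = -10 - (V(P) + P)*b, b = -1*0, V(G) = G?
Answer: -15270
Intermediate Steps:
b = 0
l(P, m) = -10 (l(P, m) = -10 - (P + P)*0 = -10 - 2*P*0 = -10 - 1*0 = -10 + 0 = -10)
x(k) = 351 + 6*k**2 (x(k) = 12 + 3*((k**2 + k*k) + 113) = 12 + 3*((k**2 + k**2) + 113) = 12 + 3*(2*k**2 + 113) = 12 + 3*(113 + 2*k**2) = 12 + (339 + 6*k**2) = 351 + 6*k**2)
x(-14)*l(4, 9) = (351 + 6*(-14)**2)*(-10) = (351 + 6*196)*(-10) = (351 + 1176)*(-10) = 1527*(-10) = -15270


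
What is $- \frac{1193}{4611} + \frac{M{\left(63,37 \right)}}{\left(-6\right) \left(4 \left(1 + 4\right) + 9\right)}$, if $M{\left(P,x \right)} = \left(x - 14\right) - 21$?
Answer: $- \frac{1246}{4611} \approx -0.27022$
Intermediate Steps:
$M{\left(P,x \right)} = -35 + x$ ($M{\left(P,x \right)} = \left(-14 + x\right) - 21 = -35 + x$)
$- \frac{1193}{4611} + \frac{M{\left(63,37 \right)}}{\left(-6\right) \left(4 \left(1 + 4\right) + 9\right)} = - \frac{1193}{4611} + \frac{-35 + 37}{\left(-6\right) \left(4 \left(1 + 4\right) + 9\right)} = \left(-1193\right) \frac{1}{4611} + \frac{2}{\left(-6\right) \left(4 \cdot 5 + 9\right)} = - \frac{1193}{4611} + \frac{2}{\left(-6\right) \left(20 + 9\right)} = - \frac{1193}{4611} + \frac{2}{\left(-6\right) 29} = - \frac{1193}{4611} + \frac{2}{-174} = - \frac{1193}{4611} + 2 \left(- \frac{1}{174}\right) = - \frac{1193}{4611} - \frac{1}{87} = - \frac{1246}{4611}$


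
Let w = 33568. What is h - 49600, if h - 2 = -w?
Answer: -83166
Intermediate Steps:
h = -33566 (h = 2 - 1*33568 = 2 - 33568 = -33566)
h - 49600 = -33566 - 49600 = -83166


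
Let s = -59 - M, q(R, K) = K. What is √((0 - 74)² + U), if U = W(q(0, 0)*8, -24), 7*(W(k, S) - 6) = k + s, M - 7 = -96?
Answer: 2*√67207/7 ≈ 74.069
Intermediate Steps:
M = -89 (M = 7 - 96 = -89)
s = 30 (s = -59 - 1*(-89) = -59 + 89 = 30)
W(k, S) = 72/7 + k/7 (W(k, S) = 6 + (k + 30)/7 = 6 + (30 + k)/7 = 6 + (30/7 + k/7) = 72/7 + k/7)
U = 72/7 (U = 72/7 + (0*8)/7 = 72/7 + (⅐)*0 = 72/7 + 0 = 72/7 ≈ 10.286)
√((0 - 74)² + U) = √((0 - 74)² + 72/7) = √((-74)² + 72/7) = √(5476 + 72/7) = √(38404/7) = 2*√67207/7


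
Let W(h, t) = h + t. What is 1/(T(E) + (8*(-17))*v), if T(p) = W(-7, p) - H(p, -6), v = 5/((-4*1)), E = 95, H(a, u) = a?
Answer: 1/163 ≈ 0.0061350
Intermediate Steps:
v = -5/4 (v = 5/(-4) = 5*(-¼) = -5/4 ≈ -1.2500)
T(p) = -7 (T(p) = (-7 + p) - p = -7)
1/(T(E) + (8*(-17))*v) = 1/(-7 + (8*(-17))*(-5/4)) = 1/(-7 - 136*(-5/4)) = 1/(-7 + 170) = 1/163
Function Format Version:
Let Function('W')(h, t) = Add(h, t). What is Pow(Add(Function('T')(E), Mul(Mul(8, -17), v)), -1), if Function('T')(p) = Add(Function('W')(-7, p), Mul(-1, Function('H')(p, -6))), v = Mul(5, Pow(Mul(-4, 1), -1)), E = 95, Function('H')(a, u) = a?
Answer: Rational(1, 163) ≈ 0.0061350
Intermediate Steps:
v = Rational(-5, 4) (v = Mul(5, Pow(-4, -1)) = Mul(5, Rational(-1, 4)) = Rational(-5, 4) ≈ -1.2500)
Function('T')(p) = -7 (Function('T')(p) = Add(Add(-7, p), Mul(-1, p)) = -7)
Pow(Add(Function('T')(E), Mul(Mul(8, -17), v)), -1) = Pow(Add(-7, Mul(Mul(8, -17), Rational(-5, 4))), -1) = Pow(Add(-7, Mul(-136, Rational(-5, 4))), -1) = Pow(Add(-7, 170), -1) = Pow(163, -1) = Rational(1, 163)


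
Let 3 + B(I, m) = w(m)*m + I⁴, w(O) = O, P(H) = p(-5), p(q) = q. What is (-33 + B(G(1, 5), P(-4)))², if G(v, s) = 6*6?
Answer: 2821072956025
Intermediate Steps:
G(v, s) = 36
P(H) = -5
B(I, m) = -3 + I⁴ + m² (B(I, m) = -3 + (m*m + I⁴) = -3 + (m² + I⁴) = -3 + (I⁴ + m²) = -3 + I⁴ + m²)
(-33 + B(G(1, 5), P(-4)))² = (-33 + (-3 + 36⁴ + (-5)²))² = (-33 + (-3 + 1679616 + 25))² = (-33 + 1679638)² = 1679605² = 2821072956025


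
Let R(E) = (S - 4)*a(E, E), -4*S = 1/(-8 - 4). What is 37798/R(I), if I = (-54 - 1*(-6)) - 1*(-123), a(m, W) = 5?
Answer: -1814304/955 ≈ -1899.8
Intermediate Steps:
I = 75 (I = (-54 + 6) + 123 = -48 + 123 = 75)
S = 1/48 (S = -1/(4*(-8 - 4)) = -1/4/(-12) = -1/4*(-1/12) = 1/48 ≈ 0.020833)
R(E) = -955/48 (R(E) = (1/48 - 4)*5 = -191/48*5 = -955/48)
37798/R(I) = 37798/(-955/48) = 37798*(-48/955) = -1814304/955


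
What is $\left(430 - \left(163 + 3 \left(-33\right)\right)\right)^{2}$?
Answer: $133956$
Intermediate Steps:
$\left(430 - \left(163 + 3 \left(-33\right)\right)\right)^{2} = \left(430 - 64\right)^{2} = 366^{2} = 133956$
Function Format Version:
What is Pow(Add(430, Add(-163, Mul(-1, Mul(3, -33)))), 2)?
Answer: 133956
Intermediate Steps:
Pow(Add(430, Add(-163, Mul(-1, Mul(3, -33)))), 2) = Pow(Add(430, Add(-163, Mul(-1, -99))), 2) = Pow(Add(430, Add(-163, 99)), 2) = Pow(Add(430, -64), 2) = Pow(366, 2) = 133956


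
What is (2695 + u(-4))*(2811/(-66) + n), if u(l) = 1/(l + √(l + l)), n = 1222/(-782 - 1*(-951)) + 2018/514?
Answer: -37357940923/441012 + 2310467*I*√2/882024 ≈ -84710.0 + 3.7045*I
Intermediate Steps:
n = 37275/3341 (n = 1222/(-782 + 951) + 2018*(1/514) = 1222/169 + 1009/257 = 1222*(1/169) + 1009/257 = 94/13 + 1009/257 = 37275/3341 ≈ 11.157)
u(l) = 1/(l + √2*√l) (u(l) = 1/(l + √(2*l)) = 1/(l + √2*√l))
(2695 + u(-4))*(2811/(-66) + n) = (2695 + 1/(-4 + √2*√(-4)))*(2811/(-66) + 37275/3341) = (2695 + 1/(-4 + √2*(2*I)))*(2811*(-1/66) + 37275/3341) = (2695 + 1/(-4 + 2*I*√2))*(-937/22 + 37275/3341) = (2695 + 1/(-4 + 2*I*√2))*(-2310467/73502) = -566064415/6682 - 2310467/(73502*(-4 + 2*I*√2))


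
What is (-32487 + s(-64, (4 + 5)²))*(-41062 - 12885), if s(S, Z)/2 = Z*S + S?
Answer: 2318803901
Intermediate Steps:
s(S, Z) = 2*S + 2*S*Z (s(S, Z) = 2*(Z*S + S) = 2*(S*Z + S) = 2*(S + S*Z) = 2*S + 2*S*Z)
(-32487 + s(-64, (4 + 5)²))*(-41062 - 12885) = (-32487 + 2*(-64)*(1 + (4 + 5)²))*(-41062 - 12885) = (-32487 + 2*(-64)*(1 + 9²))*(-53947) = (-32487 + 2*(-64)*(1 + 81))*(-53947) = (-32487 + 2*(-64)*82)*(-53947) = (-32487 - 10496)*(-53947) = -42983*(-53947) = 2318803901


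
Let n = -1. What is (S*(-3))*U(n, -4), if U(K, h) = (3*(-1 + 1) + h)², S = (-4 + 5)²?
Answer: -48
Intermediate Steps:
S = 1 (S = 1² = 1)
U(K, h) = h² (U(K, h) = (3*0 + h)² = (0 + h)² = h²)
(S*(-3))*U(n, -4) = (1*(-3))*(-4)² = -3*16 = -48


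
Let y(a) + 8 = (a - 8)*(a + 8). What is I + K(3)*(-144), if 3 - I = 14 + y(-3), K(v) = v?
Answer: -380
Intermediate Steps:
y(a) = -8 + (-8 + a)*(8 + a) (y(a) = -8 + (a - 8)*(a + 8) = -8 + (-8 + a)*(8 + a))
I = 52 (I = 3 - (14 + (-72 + (-3)²)) = 3 - (14 + (-72 + 9)) = 3 - (14 - 63) = 3 - 1*(-49) = 3 + 49 = 52)
I + K(3)*(-144) = 52 + 3*(-144) = 52 - 432 = -380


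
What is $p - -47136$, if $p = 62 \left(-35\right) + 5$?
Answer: $44971$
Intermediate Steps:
$p = -2165$ ($p = -2170 + 5 = -2165$)
$p - -47136 = -2165 - -47136 = -2165 + 47136 = 44971$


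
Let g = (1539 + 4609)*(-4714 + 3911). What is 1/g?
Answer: -1/4936844 ≈ -2.0256e-7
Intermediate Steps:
g = -4936844 (g = 6148*(-803) = -4936844)
1/g = 1/(-4936844) = -1/4936844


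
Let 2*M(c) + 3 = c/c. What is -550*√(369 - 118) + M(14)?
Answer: -1 - 550*√251 ≈ -8714.6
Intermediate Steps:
M(c) = -1 (M(c) = -3/2 + (c/c)/2 = -3/2 + (½)*1 = -3/2 + ½ = -1)
-550*√(369 - 118) + M(14) = -550*√(369 - 118) - 1 = -550*√251 - 1 = -1 - 550*√251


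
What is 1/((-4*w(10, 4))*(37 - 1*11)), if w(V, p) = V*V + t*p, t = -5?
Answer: -1/8320 ≈ -0.00012019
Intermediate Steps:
w(V, p) = V² - 5*p (w(V, p) = V*V - 5*p = V² - 5*p)
1/((-4*w(10, 4))*(37 - 1*11)) = 1/((-4*(10² - 5*4))*(37 - 1*11)) = 1/((-4*(100 - 20))*(37 - 11)) = 1/(-4*80*26) = 1/(-320*26) = 1/(-8320) = -1/8320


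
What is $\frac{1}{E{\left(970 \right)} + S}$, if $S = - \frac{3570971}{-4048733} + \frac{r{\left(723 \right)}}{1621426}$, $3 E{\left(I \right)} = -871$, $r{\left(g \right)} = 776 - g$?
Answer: $- \frac{19694162859774}{5700501110865233} \approx -0.0034548$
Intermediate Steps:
$E{\left(I \right)} = - \frac{871}{3}$ ($E{\left(I \right)} = \frac{1}{3} \left(-871\right) = - \frac{871}{3}$)
$S = \frac{5790279807495}{6564720953258}$ ($S = - \frac{3570971}{-4048733} + \frac{776 - 723}{1621426} = \left(-3570971\right) \left(- \frac{1}{4048733}\right) + \left(776 - 723\right) \frac{1}{1621426} = \frac{3570971}{4048733} + 53 \cdot \frac{1}{1621426} = \frac{3570971}{4048733} + \frac{53}{1621426} = \frac{5790279807495}{6564720953258} \approx 0.88203$)
$\frac{1}{E{\left(970 \right)} + S} = \frac{1}{- \frac{871}{3} + \frac{5790279807495}{6564720953258}} = \frac{1}{- \frac{5700501110865233}{19694162859774}} = - \frac{19694162859774}{5700501110865233}$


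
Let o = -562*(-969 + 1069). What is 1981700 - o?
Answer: 2037900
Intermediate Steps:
o = -56200 (o = -562*100 = -56200)
1981700 - o = 1981700 - 1*(-56200) = 1981700 + 56200 = 2037900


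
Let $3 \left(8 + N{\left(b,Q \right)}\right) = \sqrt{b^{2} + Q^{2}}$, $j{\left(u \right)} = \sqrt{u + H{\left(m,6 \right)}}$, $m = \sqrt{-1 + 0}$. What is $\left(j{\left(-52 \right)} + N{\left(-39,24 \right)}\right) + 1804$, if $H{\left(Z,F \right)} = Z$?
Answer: $1796 + \sqrt{233} + \sqrt{-52 + i} \approx 1811.3 + 7.2114 i$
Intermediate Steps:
$m = i$ ($m = \sqrt{-1} = i \approx 1.0 i$)
$j{\left(u \right)} = \sqrt{i + u}$ ($j{\left(u \right)} = \sqrt{u + i} = \sqrt{i + u}$)
$N{\left(b,Q \right)} = -8 + \frac{\sqrt{Q^{2} + b^{2}}}{3}$ ($N{\left(b,Q \right)} = -8 + \frac{\sqrt{b^{2} + Q^{2}}}{3} = -8 + \frac{\sqrt{Q^{2} + b^{2}}}{3}$)
$\left(j{\left(-52 \right)} + N{\left(-39,24 \right)}\right) + 1804 = \left(\sqrt{i - 52} - \left(8 - \frac{\sqrt{24^{2} + \left(-39\right)^{2}}}{3}\right)\right) + 1804 = \left(\sqrt{-52 + i} - \left(8 - \frac{\sqrt{576 + 1521}}{3}\right)\right) + 1804 = \left(\sqrt{-52 + i} - \left(8 - \frac{\sqrt{2097}}{3}\right)\right) + 1804 = \left(\sqrt{-52 + i} - \left(8 - \frac{3 \sqrt{233}}{3}\right)\right) + 1804 = \left(\sqrt{-52 + i} - \left(8 - \sqrt{233}\right)\right) + 1804 = \left(-8 + \sqrt{233} + \sqrt{-52 + i}\right) + 1804 = 1796 + \sqrt{233} + \sqrt{-52 + i}$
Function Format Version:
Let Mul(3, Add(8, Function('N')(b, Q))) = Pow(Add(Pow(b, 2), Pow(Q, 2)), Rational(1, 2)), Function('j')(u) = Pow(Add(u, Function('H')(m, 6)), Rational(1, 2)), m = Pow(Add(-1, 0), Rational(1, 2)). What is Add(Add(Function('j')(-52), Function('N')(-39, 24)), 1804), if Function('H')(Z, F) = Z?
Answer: Add(1796, Pow(233, Rational(1, 2)), Pow(Add(-52, I), Rational(1, 2))) ≈ Add(1811.3, Mul(7.2114, I))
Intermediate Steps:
m = I (m = Pow(-1, Rational(1, 2)) = I ≈ Mul(1.0000, I))
Function('j')(u) = Pow(Add(I, u), Rational(1, 2)) (Function('j')(u) = Pow(Add(u, I), Rational(1, 2)) = Pow(Add(I, u), Rational(1, 2)))
Function('N')(b, Q) = Add(-8, Mul(Rational(1, 3), Pow(Add(Pow(Q, 2), Pow(b, 2)), Rational(1, 2)))) (Function('N')(b, Q) = Add(-8, Mul(Rational(1, 3), Pow(Add(Pow(b, 2), Pow(Q, 2)), Rational(1, 2)))) = Add(-8, Mul(Rational(1, 3), Pow(Add(Pow(Q, 2), Pow(b, 2)), Rational(1, 2)))))
Add(Add(Function('j')(-52), Function('N')(-39, 24)), 1804) = Add(Add(Pow(Add(I, -52), Rational(1, 2)), Add(-8, Mul(Rational(1, 3), Pow(Add(Pow(24, 2), Pow(-39, 2)), Rational(1, 2))))), 1804) = Add(Add(Pow(Add(-52, I), Rational(1, 2)), Add(-8, Mul(Rational(1, 3), Pow(Add(576, 1521), Rational(1, 2))))), 1804) = Add(Add(Pow(Add(-52, I), Rational(1, 2)), Add(-8, Mul(Rational(1, 3), Pow(2097, Rational(1, 2))))), 1804) = Add(Add(Pow(Add(-52, I), Rational(1, 2)), Add(-8, Mul(Rational(1, 3), Mul(3, Pow(233, Rational(1, 2)))))), 1804) = Add(Add(Pow(Add(-52, I), Rational(1, 2)), Add(-8, Pow(233, Rational(1, 2)))), 1804) = Add(Add(-8, Pow(233, Rational(1, 2)), Pow(Add(-52, I), Rational(1, 2))), 1804) = Add(1796, Pow(233, Rational(1, 2)), Pow(Add(-52, I), Rational(1, 2)))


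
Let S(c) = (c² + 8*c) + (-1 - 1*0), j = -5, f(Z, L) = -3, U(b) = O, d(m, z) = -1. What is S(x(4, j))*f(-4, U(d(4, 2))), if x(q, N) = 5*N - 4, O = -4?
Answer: -1824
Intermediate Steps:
U(b) = -4
x(q, N) = -4 + 5*N
S(c) = -1 + c² + 8*c (S(c) = (c² + 8*c) + (-1 + 0) = (c² + 8*c) - 1 = -1 + c² + 8*c)
S(x(4, j))*f(-4, U(d(4, 2))) = (-1 + (-4 + 5*(-5))² + 8*(-4 + 5*(-5)))*(-3) = (-1 + (-4 - 25)² + 8*(-4 - 25))*(-3) = (-1 + (-29)² + 8*(-29))*(-3) = (-1 + 841 - 232)*(-3) = 608*(-3) = -1824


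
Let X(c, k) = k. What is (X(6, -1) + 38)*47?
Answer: 1739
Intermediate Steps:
(X(6, -1) + 38)*47 = (-1 + 38)*47 = 37*47 = 1739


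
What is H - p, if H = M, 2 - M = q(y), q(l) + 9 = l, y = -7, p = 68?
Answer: -50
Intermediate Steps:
q(l) = -9 + l
M = 18 (M = 2 - (-9 - 7) = 2 - 1*(-16) = 2 + 16 = 18)
H = 18
H - p = 18 - 1*68 = 18 - 68 = -50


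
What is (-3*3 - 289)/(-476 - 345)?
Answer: 298/821 ≈ 0.36297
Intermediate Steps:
(-3*3 - 289)/(-476 - 345) = (-9 - 289)/(-821) = -298*(-1/821) = 298/821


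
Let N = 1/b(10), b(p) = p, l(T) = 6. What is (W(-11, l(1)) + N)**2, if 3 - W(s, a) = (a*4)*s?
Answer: 7134241/100 ≈ 71342.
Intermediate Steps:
W(s, a) = 3 - 4*a*s (W(s, a) = 3 - a*4*s = 3 - 4*a*s)
N = 1/10 ≈ 0.10000
(W(-11, l(1)) + N)**2 = ((3 - 4*6*(-11)) + 1/10)**2 = ((3 + 264) + 1/10)**2 = (267 + 1/10)**2 = (2671/10)**2 = 7134241/100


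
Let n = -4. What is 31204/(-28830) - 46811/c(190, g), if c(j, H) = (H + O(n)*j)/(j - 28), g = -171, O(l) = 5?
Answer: -109326605488/11229285 ≈ -9735.8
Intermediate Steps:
c(j, H) = (H + 5*j)/(-28 + j) (c(j, H) = (H + 5*j)/(j - 28) = (H + 5*j)/(-28 + j))
31204/(-28830) - 46811/c(190, g) = 31204/(-28830) - 46811*(-28 + 190)/(-171 + 5*190) = 31204*(-1/28830) - 46811*162/(-171 + 950) = -15602/14415 - 46811/((1/162)*779) = -15602/14415 - 46811/779/162 = -15602/14415 - 46811*162/779 = -15602/14415 - 7583382/779 = -109326605488/11229285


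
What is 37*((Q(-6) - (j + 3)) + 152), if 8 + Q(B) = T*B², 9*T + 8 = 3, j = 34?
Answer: 3219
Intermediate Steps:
T = -5/9 (T = -8/9 + (⅑)*3 = -8/9 + ⅓ = -5/9 ≈ -0.55556)
Q(B) = -8 - 5*B²/9
37*((Q(-6) - (j + 3)) + 152) = 37*(((-8 - 5/9*(-6)²) - (34 + 3)) + 152) = 37*(((-8 - 5/9*36) - 1*37) + 152) = 37*(((-8 - 20) - 37) + 152) = 37*((-28 - 37) + 152) = 37*(-65 + 152) = 37*87 = 3219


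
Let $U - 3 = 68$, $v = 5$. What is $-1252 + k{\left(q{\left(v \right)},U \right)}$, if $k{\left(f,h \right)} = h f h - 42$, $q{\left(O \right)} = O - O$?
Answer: $-1294$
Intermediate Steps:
$U = 71$ ($U = 3 + 68 = 71$)
$q{\left(O \right)} = 0$
$k{\left(f,h \right)} = -42 + f h^{2}$ ($k{\left(f,h \right)} = f h h - 42 = f h^{2} - 42 = -42 + f h^{2}$)
$-1252 + k{\left(q{\left(v \right)},U \right)} = -1252 - \left(42 + 0 \cdot 71^{2}\right) = -1252 + \left(-42 + 0 \cdot 5041\right) = -1252 + \left(-42 + 0\right) = -1252 - 42 = -1294$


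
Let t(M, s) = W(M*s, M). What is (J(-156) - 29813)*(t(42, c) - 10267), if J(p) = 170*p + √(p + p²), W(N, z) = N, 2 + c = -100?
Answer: 819701483 - 29102*√6045 ≈ 8.1744e+8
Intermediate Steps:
c = -102 (c = -2 - 100 = -102)
t(M, s) = M*s
J(p) = √(p + p²) + 170*p
(J(-156) - 29813)*(t(42, c) - 10267) = ((√(-156*(1 - 156)) + 170*(-156)) - 29813)*(42*(-102) - 10267) = ((√(-156*(-155)) - 26520) - 29813)*(-4284 - 10267) = ((√24180 - 26520) - 29813)*(-14551) = ((2*√6045 - 26520) - 29813)*(-14551) = ((-26520 + 2*√6045) - 29813)*(-14551) = (-56333 + 2*√6045)*(-14551) = 819701483 - 29102*√6045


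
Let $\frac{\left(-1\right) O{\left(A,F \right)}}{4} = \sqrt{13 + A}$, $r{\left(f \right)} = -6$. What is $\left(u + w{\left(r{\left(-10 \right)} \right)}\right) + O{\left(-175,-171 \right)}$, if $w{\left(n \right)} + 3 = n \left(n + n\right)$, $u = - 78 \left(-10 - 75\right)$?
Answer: $6699 - 36 i \sqrt{2} \approx 6699.0 - 50.912 i$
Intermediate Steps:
$O{\left(A,F \right)} = - 4 \sqrt{13 + A}$
$u = 6630$ ($u = \left(-78\right) \left(-85\right) = 6630$)
$w{\left(n \right)} = -3 + 2 n^{2}$ ($w{\left(n \right)} = -3 + n \left(n + n\right) = -3 + n 2 n = -3 + 2 n^{2}$)
$\left(u + w{\left(r{\left(-10 \right)} \right)}\right) + O{\left(-175,-171 \right)} = \left(6630 - \left(3 - 2 \left(-6\right)^{2}\right)\right) - 4 \sqrt{13 - 175} = \left(6630 + \left(-3 + 2 \cdot 36\right)\right) - 4 \sqrt{-162} = \left(6630 + \left(-3 + 72\right)\right) - 4 \cdot 9 i \sqrt{2} = \left(6630 + 69\right) - 36 i \sqrt{2} = 6699 - 36 i \sqrt{2}$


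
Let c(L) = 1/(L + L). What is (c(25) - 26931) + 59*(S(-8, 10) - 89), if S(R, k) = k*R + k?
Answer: -1815599/50 ≈ -36312.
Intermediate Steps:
S(R, k) = k + R*k (S(R, k) = R*k + k = k + R*k)
c(L) = 1/(2*L)
(c(25) - 26931) + 59*(S(-8, 10) - 89) = ((½)/25 - 26931) + 59*(10*(1 - 8) - 89) = ((½)*(1/25) - 26931) + 59*(10*(-7) - 89) = (1/50 - 26931) + 59*(-70 - 89) = -1346549/50 + 59*(-159) = -1346549/50 - 9381 = -1815599/50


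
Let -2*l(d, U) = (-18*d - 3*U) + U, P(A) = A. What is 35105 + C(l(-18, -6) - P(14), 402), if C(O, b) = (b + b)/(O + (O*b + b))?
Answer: 640174579/18236 ≈ 35105.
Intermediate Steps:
l(d, U) = U + 9*d (l(d, U) = -((-18*d - 3*U) + U)/2 = -(-18*d - 2*U)/2 = U + 9*d)
C(O, b) = 2*b/(O + b + O*b) (C(O, b) = (2*b)/(O + (b + O*b)) = (2*b)/(O + b + O*b) = 2*b/(O + b + O*b))
35105 + C(l(-18, -6) - P(14), 402) = 35105 + 2*402/(((-6 + 9*(-18)) - 1*14) + 402 + ((-6 + 9*(-18)) - 1*14)*402) = 35105 + 2*402/(((-6 - 162) - 14) + 402 + ((-6 - 162) - 14)*402) = 35105 + 2*402/((-168 - 14) + 402 + (-168 - 14)*402) = 35105 + 2*402/(-182 + 402 - 182*402) = 35105 + 2*402/(-182 + 402 - 73164) = 35105 + 2*402/(-72944) = 35105 + 2*402*(-1/72944) = 35105 - 201/18236 = 640174579/18236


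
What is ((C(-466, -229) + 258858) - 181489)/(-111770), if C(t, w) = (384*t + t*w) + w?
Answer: -491/11177 ≈ -0.043930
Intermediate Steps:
C(t, w) = w + 384*t + t*w
((C(-466, -229) + 258858) - 181489)/(-111770) = (((-229 + 384*(-466) - 466*(-229)) + 258858) - 181489)/(-111770) = (((-229 - 178944 + 106714) + 258858) - 181489)*(-1/111770) = ((-72459 + 258858) - 181489)*(-1/111770) = (186399 - 181489)*(-1/111770) = 4910*(-1/111770) = -491/11177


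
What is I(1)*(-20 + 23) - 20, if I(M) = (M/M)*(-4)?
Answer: -32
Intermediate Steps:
I(M) = -4 (I(M) = 1*(-4) = -4)
I(1)*(-20 + 23) - 20 = -4*(-20 + 23) - 20 = -4*3 - 20 = -12 - 20 = -32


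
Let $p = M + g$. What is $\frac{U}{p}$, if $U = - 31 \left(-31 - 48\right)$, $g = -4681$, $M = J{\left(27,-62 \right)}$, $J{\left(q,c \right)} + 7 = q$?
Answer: $- \frac{31}{59} \approx -0.52542$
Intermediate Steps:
$J{\left(q,c \right)} = -7 + q$
$M = 20$ ($M = -7 + 27 = 20$)
$p = -4661$ ($p = 20 - 4681 = -4661$)
$U = 2449$ ($U = \left(-31\right) \left(-79\right) = 2449$)
$\frac{U}{p} = \frac{2449}{-4661} = 2449 \left(- \frac{1}{4661}\right) = - \frac{31}{59}$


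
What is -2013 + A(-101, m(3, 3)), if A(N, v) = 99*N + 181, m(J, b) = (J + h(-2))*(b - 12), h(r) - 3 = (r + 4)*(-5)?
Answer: -11831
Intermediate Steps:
h(r) = -17 - 5*r (h(r) = 3 + (r + 4)*(-5) = 3 + (4 + r)*(-5) = 3 + (-20 - 5*r) = -17 - 5*r)
m(J, b) = (-12 + b)*(-7 + J) (m(J, b) = (J + (-17 - 5*(-2)))*(b - 12) = (J + (-17 + 10))*(-12 + b) = (J - 7)*(-12 + b) = (-7 + J)*(-12 + b) = (-12 + b)*(-7 + J))
A(N, v) = 181 + 99*N
-2013 + A(-101, m(3, 3)) = -2013 + (181 + 99*(-101)) = -2013 + (181 - 9999) = -2013 - 9818 = -11831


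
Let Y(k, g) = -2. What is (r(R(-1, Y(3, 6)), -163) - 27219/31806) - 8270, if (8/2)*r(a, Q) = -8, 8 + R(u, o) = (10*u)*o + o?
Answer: -87708817/10602 ≈ -8272.9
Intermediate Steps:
R(u, o) = -8 + o + 10*o*u (R(u, o) = -8 + ((10*u)*o + o) = -8 + (10*o*u + o) = -8 + (o + 10*o*u) = -8 + o + 10*o*u)
r(a, Q) = -2 (r(a, Q) = (¼)*(-8) = -2)
(r(R(-1, Y(3, 6)), -163) - 27219/31806) - 8270 = (-2 - 27219/31806) - 8270 = (-2 - 27219*1/31806) - 8270 = (-2 - 9073/10602) - 8270 = -30277/10602 - 8270 = -87708817/10602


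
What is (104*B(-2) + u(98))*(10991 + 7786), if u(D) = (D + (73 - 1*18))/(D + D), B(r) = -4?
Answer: -1528128591/196 ≈ -7.7966e+6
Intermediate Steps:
u(D) = (55 + D)/(2*D) (u(D) = (D + (73 - 18))/((2*D)) = (D + 55)*(1/(2*D)) = (55 + D)*(1/(2*D)) = (55 + D)/(2*D))
(104*B(-2) + u(98))*(10991 + 7786) = (104*(-4) + (½)*(55 + 98)/98)*(10991 + 7786) = (-416 + (½)*(1/98)*153)*18777 = (-416 + 153/196)*18777 = -81383/196*18777 = -1528128591/196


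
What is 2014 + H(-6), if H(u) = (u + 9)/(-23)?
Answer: 46319/23 ≈ 2013.9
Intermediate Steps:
H(u) = -9/23 - u/23 (H(u) = (9 + u)*(-1/23) = -9/23 - u/23)
2014 + H(-6) = 2014 + (-9/23 - 1/23*(-6)) = 2014 + (-9/23 + 6/23) = 2014 - 3/23 = 46319/23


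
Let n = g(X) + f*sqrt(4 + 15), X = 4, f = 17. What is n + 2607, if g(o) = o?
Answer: 2611 + 17*sqrt(19) ≈ 2685.1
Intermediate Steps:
n = 4 + 17*sqrt(19) (n = 4 + 17*sqrt(4 + 15) = 4 + 17*sqrt(19) ≈ 78.101)
n + 2607 = (4 + 17*sqrt(19)) + 2607 = 2611 + 17*sqrt(19)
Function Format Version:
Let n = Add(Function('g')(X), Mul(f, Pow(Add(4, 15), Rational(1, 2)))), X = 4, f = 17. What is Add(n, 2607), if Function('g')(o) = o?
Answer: Add(2611, Mul(17, Pow(19, Rational(1, 2)))) ≈ 2685.1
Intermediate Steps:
n = Add(4, Mul(17, Pow(19, Rational(1, 2)))) (n = Add(4, Mul(17, Pow(Add(4, 15), Rational(1, 2)))) = Add(4, Mul(17, Pow(19, Rational(1, 2)))) ≈ 78.101)
Add(n, 2607) = Add(Add(4, Mul(17, Pow(19, Rational(1, 2)))), 2607) = Add(2611, Mul(17, Pow(19, Rational(1, 2))))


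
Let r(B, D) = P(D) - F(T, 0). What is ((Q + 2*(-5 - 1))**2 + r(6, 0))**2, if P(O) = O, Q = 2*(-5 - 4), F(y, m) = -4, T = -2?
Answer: 817216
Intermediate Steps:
Q = -18 (Q = 2*(-9) = -18)
r(B, D) = 4 + D (r(B, D) = D - 1*(-4) = D + 4 = 4 + D)
((Q + 2*(-5 - 1))**2 + r(6, 0))**2 = ((-18 + 2*(-5 - 1))**2 + (4 + 0))**2 = ((-18 + 2*(-6))**2 + 4)**2 = ((-18 - 12)**2 + 4)**2 = ((-30)**2 + 4)**2 = (900 + 4)**2 = 904**2 = 817216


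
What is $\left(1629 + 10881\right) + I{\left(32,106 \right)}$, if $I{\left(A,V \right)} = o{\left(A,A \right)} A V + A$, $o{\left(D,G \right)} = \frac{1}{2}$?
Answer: $14238$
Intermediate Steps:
$o{\left(D,G \right)} = \frac{1}{2}$
$I{\left(A,V \right)} = A + \frac{A V}{2}$ ($I{\left(A,V \right)} = \frac{A}{2} V + A = \frac{A V}{2} + A = A + \frac{A V}{2}$)
$\left(1629 + 10881\right) + I{\left(32,106 \right)} = \left(1629 + 10881\right) + \frac{1}{2} \cdot 32 \left(2 + 106\right) = 12510 + \frac{1}{2} \cdot 32 \cdot 108 = 12510 + 1728 = 14238$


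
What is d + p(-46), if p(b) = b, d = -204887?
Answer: -204933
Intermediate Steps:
d + p(-46) = -204887 - 46 = -204933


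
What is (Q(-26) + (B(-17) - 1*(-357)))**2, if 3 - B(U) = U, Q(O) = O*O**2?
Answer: 295805601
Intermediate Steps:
Q(O) = O**3
B(U) = 3 - U
(Q(-26) + (B(-17) - 1*(-357)))**2 = ((-26)**3 + ((3 - 1*(-17)) - 1*(-357)))**2 = (-17576 + ((3 + 17) + 357))**2 = (-17576 + (20 + 357))**2 = (-17576 + 377)**2 = (-17199)**2 = 295805601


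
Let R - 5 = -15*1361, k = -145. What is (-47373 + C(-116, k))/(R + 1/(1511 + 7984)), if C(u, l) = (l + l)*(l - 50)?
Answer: -12447945/27684707 ≈ -0.44963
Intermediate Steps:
C(u, l) = 2*l*(-50 + l) (C(u, l) = (2*l)*(-50 + l) = 2*l*(-50 + l))
R = -20410 (R = 5 - 15*1361 = 5 - 20415 = -20410)
(-47373 + C(-116, k))/(R + 1/(1511 + 7984)) = (-47373 + 2*(-145)*(-50 - 145))/(-20410 + 1/(1511 + 7984)) = (-47373 + 2*(-145)*(-195))/(-20410 + 1/9495) = (-47373 + 56550)/(-20410 + 1/9495) = 9177/(-193792949/9495) = 9177*(-9495/193792949) = -12447945/27684707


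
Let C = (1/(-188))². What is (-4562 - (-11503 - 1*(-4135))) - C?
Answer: 99175263/35344 ≈ 2806.0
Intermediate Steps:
C = 1/35344 (C = (-1/188)² = 1/35344 ≈ 2.8293e-5)
(-4562 - (-11503 - 1*(-4135))) - C = (-4562 - (-11503 - 1*(-4135))) - 1*1/35344 = (-4562 - (-11503 + 4135)) - 1/35344 = (-4562 - 1*(-7368)) - 1/35344 = (-4562 + 7368) - 1/35344 = 2806 - 1/35344 = 99175263/35344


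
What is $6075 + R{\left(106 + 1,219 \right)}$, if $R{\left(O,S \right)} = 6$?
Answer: $6081$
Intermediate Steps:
$6075 + R{\left(106 + 1,219 \right)} = 6075 + 6 = 6081$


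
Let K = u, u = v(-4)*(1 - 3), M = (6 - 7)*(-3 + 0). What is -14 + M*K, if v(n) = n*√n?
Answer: -14 + 48*I ≈ -14.0 + 48.0*I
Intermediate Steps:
v(n) = n^(3/2)
M = 3 (M = -1*(-3) = 3)
u = 16*I (u = (-4)^(3/2)*(1 - 3) = -8*I*(-2) = 16*I ≈ 16.0*I)
K = 16*I ≈ 16.0*I
-14 + M*K = -14 + 3*(16*I) = -14 + 48*I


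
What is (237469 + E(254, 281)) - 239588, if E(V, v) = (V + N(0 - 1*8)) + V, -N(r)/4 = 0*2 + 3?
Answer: -1623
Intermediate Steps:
N(r) = -12 (N(r) = -4*(0*2 + 3) = -4*(0 + 3) = -4*3 = -12)
E(V, v) = -12 + 2*V (E(V, v) = (V - 12) + V = (-12 + V) + V = -12 + 2*V)
(237469 + E(254, 281)) - 239588 = (237469 + (-12 + 2*254)) - 239588 = (237469 + (-12 + 508)) - 239588 = (237469 + 496) - 239588 = 237965 - 239588 = -1623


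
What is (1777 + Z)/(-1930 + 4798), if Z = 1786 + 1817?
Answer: 1345/717 ≈ 1.8759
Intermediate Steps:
Z = 3603
(1777 + Z)/(-1930 + 4798) = (1777 + 3603)/(-1930 + 4798) = 5380/2868 = 5380*(1/2868) = 1345/717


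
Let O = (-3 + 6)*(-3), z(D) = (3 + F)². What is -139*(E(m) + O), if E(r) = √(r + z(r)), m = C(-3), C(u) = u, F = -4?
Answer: 1251 - 139*I*√2 ≈ 1251.0 - 196.58*I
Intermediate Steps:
z(D) = 1 (z(D) = (3 - 4)² = (-1)² = 1)
m = -3
O = -9 (O = 3*(-3) = -9)
E(r) = √(1 + r) (E(r) = √(r + 1) = √(1 + r))
-139*(E(m) + O) = -139*(√(1 - 3) - 9) = -139*(√(-2) - 9) = -139*(I*√2 - 9) = -139*(-9 + I*√2) = 1251 - 139*I*√2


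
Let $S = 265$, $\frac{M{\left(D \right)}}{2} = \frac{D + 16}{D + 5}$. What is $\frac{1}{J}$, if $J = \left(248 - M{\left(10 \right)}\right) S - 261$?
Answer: $\frac{3}{193621} \approx 1.5494 \cdot 10^{-5}$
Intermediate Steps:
$M{\left(D \right)} = \frac{2 \left(16 + D\right)}{5 + D}$ ($M{\left(D \right)} = 2 \frac{D + 16}{D + 5} = 2 \frac{16 + D}{5 + D} = \frac{2 \left(16 + D\right)}{5 + D}$)
$J = \frac{193621}{3}$ ($J = \left(248 - \frac{2 \left(16 + 10\right)}{5 + 10}\right) 265 - 261 = \left(248 - 2 \cdot \frac{1}{15} \cdot 26\right) 265 - 261 = \left(248 - \frac{52}{15}\right) 265 - 261 = \frac{3668}{15} \cdot 265 - 261 = \frac{194404}{3} - 261 = \frac{193621}{3} \approx 64540.0$)
$\frac{1}{J} = \frac{1}{\frac{193621}{3}} = \frac{3}{193621}$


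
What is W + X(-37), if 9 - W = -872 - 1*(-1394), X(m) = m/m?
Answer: -512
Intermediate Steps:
X(m) = 1
W = -513 (W = 9 - (-872 - 1*(-1394)) = 9 - (-872 + 1394) = 9 - 1*522 = 9 - 522 = -513)
W + X(-37) = -513 + 1 = -512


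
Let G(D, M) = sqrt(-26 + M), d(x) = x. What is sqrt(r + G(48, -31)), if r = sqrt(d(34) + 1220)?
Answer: sqrt(sqrt(1254) + I*sqrt(57)) ≈ 5.9841 + 0.63082*I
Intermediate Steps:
r = sqrt(1254) (r = sqrt(34 + 1220) = sqrt(1254) ≈ 35.412)
sqrt(r + G(48, -31)) = sqrt(sqrt(1254) + sqrt(-26 - 31)) = sqrt(sqrt(1254) + sqrt(-57)) = sqrt(sqrt(1254) + I*sqrt(57))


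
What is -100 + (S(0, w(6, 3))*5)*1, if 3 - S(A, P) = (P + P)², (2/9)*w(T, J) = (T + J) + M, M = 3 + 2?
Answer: -79465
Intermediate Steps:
M = 5
w(T, J) = 45/2 + 9*J/2 + 9*T/2 (w(T, J) = 9*((T + J) + 5)/2 = 9*((J + T) + 5)/2 = 9*(5 + J + T)/2 = 45/2 + 9*J/2 + 9*T/2)
S(A, P) = 3 - 4*P² (S(A, P) = 3 - (P + P)² = 3 - (2*P)² = 3 - 4*P²)
-100 + (S(0, w(6, 3))*5)*1 = -100 + ((3 - 4*(45/2 + (9/2)*3 + (9/2)*6)²)*5)*1 = -100 + ((3 - 4*(45/2 + 27/2 + 27)²)*5)*1 = -100 + ((3 - 4*63²)*5)*1 = -100 + ((3 - 4*3969)*5)*1 = -100 + ((3 - 15876)*5)*1 = -100 - 15873*5*1 = -100 - 79365*1 = -100 - 79365 = -79465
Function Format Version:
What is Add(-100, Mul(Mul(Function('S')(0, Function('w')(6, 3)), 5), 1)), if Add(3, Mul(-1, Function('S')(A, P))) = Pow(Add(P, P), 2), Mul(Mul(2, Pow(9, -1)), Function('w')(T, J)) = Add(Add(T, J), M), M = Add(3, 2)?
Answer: -79465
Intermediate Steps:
M = 5
Function('w')(T, J) = Add(Rational(45, 2), Mul(Rational(9, 2), J), Mul(Rational(9, 2), T)) (Function('w')(T, J) = Mul(Rational(9, 2), Add(Add(T, J), 5)) = Mul(Rational(9, 2), Add(Add(J, T), 5)) = Mul(Rational(9, 2), Add(5, J, T)) = Add(Rational(45, 2), Mul(Rational(9, 2), J), Mul(Rational(9, 2), T)))
Function('S')(A, P) = Add(3, Mul(-4, Pow(P, 2))) (Function('S')(A, P) = Add(3, Mul(-1, Pow(Add(P, P), 2))) = Add(3, Mul(-1, Pow(Mul(2, P), 2))) = Add(3, Mul(-1, Mul(4, Pow(P, 2)))) = Add(3, Mul(-4, Pow(P, 2))))
Add(-100, Mul(Mul(Function('S')(0, Function('w')(6, 3)), 5), 1)) = Add(-100, Mul(Mul(Add(3, Mul(-4, Pow(Add(Rational(45, 2), Mul(Rational(9, 2), 3), Mul(Rational(9, 2), 6)), 2))), 5), 1)) = Add(-100, Mul(Mul(Add(3, Mul(-4, Pow(Add(Rational(45, 2), Rational(27, 2), 27), 2))), 5), 1)) = Add(-100, Mul(Mul(Add(3, Mul(-4, Pow(63, 2))), 5), 1)) = Add(-100, Mul(Mul(Add(3, Mul(-4, 3969)), 5), 1)) = Add(-100, Mul(Mul(Add(3, -15876), 5), 1)) = Add(-100, Mul(Mul(-15873, 5), 1)) = Add(-100, Mul(-79365, 1)) = Add(-100, -79365) = -79465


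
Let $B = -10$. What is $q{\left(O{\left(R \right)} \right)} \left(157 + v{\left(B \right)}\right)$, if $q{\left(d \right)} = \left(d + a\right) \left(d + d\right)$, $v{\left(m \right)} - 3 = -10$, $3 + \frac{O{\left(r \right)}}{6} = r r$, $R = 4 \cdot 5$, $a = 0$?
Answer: $1702177200$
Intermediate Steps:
$R = 20$
$O{\left(r \right)} = -18 + 6 r^{2}$ ($O{\left(r \right)} = -18 + 6 r r = -18 + 6 r^{2}$)
$v{\left(m \right)} = -7$ ($v{\left(m \right)} = 3 - 10 = -7$)
$q{\left(d \right)} = 2 d^{2}$ ($q{\left(d \right)} = \left(d + 0\right) \left(d + d\right) = d 2 d = 2 d^{2}$)
$q{\left(O{\left(R \right)} \right)} \left(157 + v{\left(B \right)}\right) = 2 \left(-18 + 6 \cdot 20^{2}\right)^{2} \left(157 - 7\right) = 2 \left(-18 + 6 \cdot 400\right)^{2} \cdot 150 = 2 \left(-18 + 2400\right)^{2} \cdot 150 = 2 \cdot 2382^{2} \cdot 150 = 2 \cdot 5673924 \cdot 150 = 11347848 \cdot 150 = 1702177200$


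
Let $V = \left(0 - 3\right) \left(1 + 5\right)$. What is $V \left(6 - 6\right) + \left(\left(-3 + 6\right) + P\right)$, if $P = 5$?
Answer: $8$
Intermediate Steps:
$V = -18$ ($V = \left(-3\right) 6 = -18$)
$V \left(6 - 6\right) + \left(\left(-3 + 6\right) + P\right) = - 18 \left(6 - 6\right) + \left(\left(-3 + 6\right) + 5\right) = \left(-18\right) 0 + \left(3 + 5\right) = 0 + 8 = 8$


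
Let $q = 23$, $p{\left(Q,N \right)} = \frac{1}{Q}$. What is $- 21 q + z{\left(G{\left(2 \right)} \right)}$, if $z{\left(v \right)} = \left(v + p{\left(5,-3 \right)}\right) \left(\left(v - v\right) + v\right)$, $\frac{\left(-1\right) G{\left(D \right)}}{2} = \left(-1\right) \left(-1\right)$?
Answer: $- \frac{2397}{5} \approx -479.4$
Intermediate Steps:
$G{\left(D \right)} = -2$ ($G{\left(D \right)} = - 2 \left(\left(-1\right) \left(-1\right)\right) = \left(-2\right) 1 = -2$)
$z{\left(v \right)} = v \left(\frac{1}{5} + v\right)$ ($z{\left(v \right)} = \left(v + \frac{1}{5}\right) \left(\left(v - v\right) + v\right) = \left(v + \frac{1}{5}\right) \left(0 + v\right) = \left(\frac{1}{5} + v\right) v = v \left(\frac{1}{5} + v\right)$)
$- 21 q + z{\left(G{\left(2 \right)} \right)} = \left(-21\right) 23 - 2 \left(\frac{1}{5} - 2\right) = -483 - - \frac{18}{5} = -483 + \frac{18}{5} = - \frac{2397}{5}$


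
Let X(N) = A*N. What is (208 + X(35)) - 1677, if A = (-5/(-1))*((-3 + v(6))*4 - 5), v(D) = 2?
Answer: -3044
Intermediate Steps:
A = -45 (A = (-5/(-1))*((-3 + 2)*4 - 5) = (-5*(-1))*(-1*4 - 5) = 5*(-4 - 5) = 5*(-9) = -45)
X(N) = -45*N
(208 + X(35)) - 1677 = (208 - 45*35) - 1677 = (208 - 1575) - 1677 = -1367 - 1677 = -3044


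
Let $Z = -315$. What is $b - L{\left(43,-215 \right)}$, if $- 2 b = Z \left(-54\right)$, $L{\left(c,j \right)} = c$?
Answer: $-8548$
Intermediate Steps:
$b = -8505$ ($b = - \frac{\left(-315\right) \left(-54\right)}{2} = \left(- \frac{1}{2}\right) 17010 = -8505$)
$b - L{\left(43,-215 \right)} = -8505 - 43 = -8548$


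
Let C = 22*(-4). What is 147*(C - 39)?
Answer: -18669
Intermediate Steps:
C = -88
147*(C - 39) = 147*(-88 - 39) = 147*(-127) = -18669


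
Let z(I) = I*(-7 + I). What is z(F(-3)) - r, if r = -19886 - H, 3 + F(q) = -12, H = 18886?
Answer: 39102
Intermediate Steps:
F(q) = -15 (F(q) = -3 - 12 = -15)
r = -38772 (r = -19886 - 1*18886 = -19886 - 18886 = -38772)
z(F(-3)) - r = -15*(-7 - 15) - 1*(-38772) = -15*(-22) + 38772 = 330 + 38772 = 39102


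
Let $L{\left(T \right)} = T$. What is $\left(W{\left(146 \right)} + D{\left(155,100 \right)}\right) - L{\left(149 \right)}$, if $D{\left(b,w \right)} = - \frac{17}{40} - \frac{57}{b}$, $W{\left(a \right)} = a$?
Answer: $- \frac{4703}{1240} \approx -3.7927$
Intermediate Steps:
$D{\left(b,w \right)} = - \frac{17}{40} - \frac{57}{b}$ ($D{\left(b,w \right)} = \left(-17\right) \frac{1}{40} - \frac{57}{b} = - \frac{17}{40} - \frac{57}{b}$)
$\left(W{\left(146 \right)} + D{\left(155,100 \right)}\right) - L{\left(149 \right)} = \left(146 - \left(\frac{17}{40} + \frac{57}{155}\right)\right) - 149 = \left(146 - \frac{983}{1240}\right) - 149 = \frac{180057}{1240} - 149 = - \frac{4703}{1240}$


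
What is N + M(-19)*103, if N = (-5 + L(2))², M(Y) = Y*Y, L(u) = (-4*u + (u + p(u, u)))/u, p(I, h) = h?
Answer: 37232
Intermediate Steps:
L(u) = -2 (L(u) = (-4*u + (u + u))/u = (-4*u + 2*u)/u = (-2*u)/u = -2)
M(Y) = Y²
N = 49 (N = (-5 - 2)² = (-7)² = 49)
N + M(-19)*103 = 49 + (-19)²*103 = 49 + 361*103 = 49 + 37183 = 37232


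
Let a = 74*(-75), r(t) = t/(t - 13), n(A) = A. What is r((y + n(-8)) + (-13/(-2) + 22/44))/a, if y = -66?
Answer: -67/444000 ≈ -0.00015090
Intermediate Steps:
r(t) = t/(-13 + t)
a = -5550
r((y + n(-8)) + (-13/(-2) + 22/44))/a = (((-66 - 8) + (-13/(-2) + 22/44))/(-13 + ((-66 - 8) + (-13/(-2) + 22/44))))/(-5550) = ((-74 + (-13*(-1/2) + 22*(1/44)))/(-13 + (-74 + (-13*(-1/2) + 22*(1/44)))))*(-1/5550) = ((-74 + (13/2 + 1/2))/(-13 + (-74 + (13/2 + 1/2))))*(-1/5550) = ((-74 + 7)/(-13 + (-74 + 7)))*(-1/5550) = -67/(-13 - 67)*(-1/5550) = -67/(-80)*(-1/5550) = -67*(-1/80)*(-1/5550) = (67/80)*(-1/5550) = -67/444000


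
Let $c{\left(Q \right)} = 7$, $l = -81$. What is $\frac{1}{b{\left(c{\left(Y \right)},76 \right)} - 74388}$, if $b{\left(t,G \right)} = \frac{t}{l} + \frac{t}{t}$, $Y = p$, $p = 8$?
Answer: $- \frac{81}{6025354} \approx -1.3443 \cdot 10^{-5}$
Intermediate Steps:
$Y = 8$
$b{\left(t,G \right)} = 1 - \frac{t}{81}$ ($b{\left(t,G \right)} = \frac{t}{-81} + \frac{t}{t} = t \left(- \frac{1}{81}\right) + 1 = - \frac{t}{81} + 1 = 1 - \frac{t}{81}$)
$\frac{1}{b{\left(c{\left(Y \right)},76 \right)} - 74388} = \frac{1}{\left(1 - \frac{7}{81}\right) - 74388} = \frac{1}{\frac{74}{81} - 74388} = \frac{1}{- \frac{6025354}{81}} = - \frac{81}{6025354}$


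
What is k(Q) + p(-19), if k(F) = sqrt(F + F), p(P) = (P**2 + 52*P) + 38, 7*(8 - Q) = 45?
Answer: -589 + sqrt(154)/7 ≈ -587.23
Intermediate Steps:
Q = 11/7 (Q = 8 - 1/7*45 = 8 - 45/7 = 11/7 ≈ 1.5714)
p(P) = 38 + P**2 + 52*P
k(F) = sqrt(2)*sqrt(F) (k(F) = sqrt(2*F) = sqrt(2)*sqrt(F))
k(Q) + p(-19) = sqrt(2)*sqrt(11/7) + (38 + (-19)**2 + 52*(-19)) = sqrt(2)*(sqrt(77)/7) + (38 + 361 - 988) = sqrt(154)/7 - 589 = -589 + sqrt(154)/7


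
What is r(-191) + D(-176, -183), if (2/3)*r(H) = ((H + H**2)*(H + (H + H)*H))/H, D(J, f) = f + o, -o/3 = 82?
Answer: -20740164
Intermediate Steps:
o = -246 (o = -3*82 = -246)
D(J, f) = -246 + f (D(J, f) = f - 246 = -246 + f)
r(H) = 3*(H + H**2)*(H + 2*H**2)/(2*H) (r(H) = 3*(((H + H**2)*(H + (H + H)*H))/H)/2 = 3*(((H + H**2)*(H + (2*H)*H))/H)/2 = 3*(((H + H**2)*(H + 2*H**2))/H)/2 = 3*((H + H**2)*(H + 2*H**2)/H)/2 = 3*(H + H**2)*(H + 2*H**2)/(2*H))
r(-191) + D(-176, -183) = (3/2)*(-191)*(1 + 2*(-191)**2 + 3*(-191)) + (-246 - 183) = (3/2)*(-191)*(1 + 2*36481 - 573) - 429 = (3/2)*(-191)*(1 + 72962 - 573) - 429 = (3/2)*(-191)*72390 - 429 = -20739735 - 429 = -20740164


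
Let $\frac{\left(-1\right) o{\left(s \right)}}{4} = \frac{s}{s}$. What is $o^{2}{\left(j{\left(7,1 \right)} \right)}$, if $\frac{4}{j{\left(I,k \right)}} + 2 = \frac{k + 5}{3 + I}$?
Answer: $16$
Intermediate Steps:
$j{\left(I,k \right)} = \frac{4}{-2 + \frac{5 + k}{3 + I}}$ ($j{\left(I,k \right)} = \frac{4}{-2 + \frac{k + 5}{3 + I}} = \frac{4}{-2 + \frac{5 + k}{3 + I}}$)
$o{\left(s \right)} = -4$ ($o{\left(s \right)} = - 4 \frac{s}{s} = \left(-4\right) 1 = -4$)
$o^{2}{\left(j{\left(7,1 \right)} \right)} = \left(-4\right)^{2} = 16$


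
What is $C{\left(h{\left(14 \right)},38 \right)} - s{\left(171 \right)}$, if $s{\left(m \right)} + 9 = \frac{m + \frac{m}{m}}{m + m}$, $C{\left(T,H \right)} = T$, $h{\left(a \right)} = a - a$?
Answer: $\frac{1453}{171} \approx 8.4971$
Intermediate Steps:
$h{\left(a \right)} = 0$
$s{\left(m \right)} = -9 + \frac{1 + m}{2 m}$ ($s{\left(m \right)} = -9 + \frac{m + \frac{m}{m}}{m + m} = -9 + \frac{m + 1}{2 m} = -9 + \left(1 + m\right) \frac{1}{2 m} = -9 + \frac{1 + m}{2 m}$)
$C{\left(h{\left(14 \right)},38 \right)} - s{\left(171 \right)} = 0 - \frac{1 - 2907}{2 \cdot 171} = 0 - \frac{1}{2} \cdot \frac{1}{171} \left(1 - 2907\right) = 0 - \frac{1}{2} \cdot \frac{1}{171} \left(-2906\right) = 0 - - \frac{1453}{171} = 0 + \frac{1453}{171} = \frac{1453}{171}$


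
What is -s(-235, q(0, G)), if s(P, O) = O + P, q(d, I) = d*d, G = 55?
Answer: 235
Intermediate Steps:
q(d, I) = d²
-s(-235, q(0, G)) = -(0² - 235) = -(0 - 235) = -1*(-235) = 235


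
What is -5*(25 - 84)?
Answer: 295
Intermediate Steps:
-5*(25 - 84) = -5*(-59) = 295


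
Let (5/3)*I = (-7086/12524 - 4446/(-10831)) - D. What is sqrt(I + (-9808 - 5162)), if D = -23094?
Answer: 19*I*sqrt(354782023490727390)/339118610 ≈ 33.372*I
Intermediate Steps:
I = 4698931507461/339118610 (I = 3*((-7086/12524 - 4446/(-10831)) - 1*(-23094))/5 = 3*((-7086*1/12524 - 4446*(-1/10831)) + 23094)/5 = 3*((-3543/6262 + 4446/10831) + 23094)/5 = 3*(-10533381/67823722 + 23094)/5 = (3/5)*(1566310502487/67823722) = 4698931507461/339118610 ≈ 13856.)
sqrt(I + (-9808 - 5162)) = sqrt(4698931507461/339118610 + (-9808 - 5162)) = sqrt(4698931507461/339118610 - 14970) = sqrt(-377674084239/339118610) = 19*I*sqrt(354782023490727390)/339118610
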